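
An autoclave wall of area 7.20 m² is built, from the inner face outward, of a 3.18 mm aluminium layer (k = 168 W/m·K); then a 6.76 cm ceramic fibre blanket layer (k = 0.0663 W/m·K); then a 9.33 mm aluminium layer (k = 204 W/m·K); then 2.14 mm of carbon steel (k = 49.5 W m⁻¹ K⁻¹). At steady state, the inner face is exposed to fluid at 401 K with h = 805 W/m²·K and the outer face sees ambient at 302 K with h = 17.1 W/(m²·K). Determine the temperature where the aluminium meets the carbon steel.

T = 307.4 K

Series thermal resistances, inner to outer:
  R_conv,in = 1/(hA) = 1/(805·7.20) = 1.725×10^-4 K/W
  R_aluminium = L/(kA) = 0.00318/(168·7.20) = 2.629×10^-6 K/W
  R_ceramic fibre blanket = L/(kA) = 0.0676/(0.0663·7.20) = 0.1416 K/W
  R_aluminium = L/(kA) = 0.00933/(204·7.20) = 6.352×10^-6 K/W
  R_carbon steel = L/(kA) = 0.00214/(49.5·7.20) = 6.004×10^-6 K/W
  R_conv,out = 1/(hA) = 1/(17.1·7.20) = 0.008122 K/W
ΣR = 1.725×10^-4 + 2.629×10^-6 + 0.1416 + 6.352×10^-6 + 6.004×10^-6 + 0.008122 = 0.1499 K/W
Q = ΔT/ΣR = (401 K − 302 K)/0.1499 = 660.4 W
From the inner boundary to the aluminium/carbon steel interface, ΣR_partial = 0.1418 K/W.
T_interface = T_in − Q·ΣR_partial = 401 K − (660.4)(0.1418) = 307.4 K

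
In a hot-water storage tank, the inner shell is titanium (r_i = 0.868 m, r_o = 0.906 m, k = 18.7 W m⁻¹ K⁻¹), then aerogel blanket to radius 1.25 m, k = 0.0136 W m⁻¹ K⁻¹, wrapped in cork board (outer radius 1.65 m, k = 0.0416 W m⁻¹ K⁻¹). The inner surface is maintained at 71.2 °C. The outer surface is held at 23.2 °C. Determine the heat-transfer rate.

Q = 22.3 W

Series thermal resistances, inner to outer:
  R_titanium = (1/0.868 − 1/0.906)/(4πk) = 0.04832/(4π·18.7) = 2.056×10^-4 K/W
  R_aerogel blanket = (1/0.906 − 1/1.25)/(4πk) = 0.3038/(4π·0.0136) = 1.777 K/W
  R_cork board = (1/1.25 − 1/1.65)/(4πk) = 0.1939/(4π·0.0416) = 0.3710 K/W
ΣR = 2.056×10^-4 + 1.777 + 0.3710 = 2.148 K/W
Q = ΔT/ΣR = (71.2 °C − 23.2 °C)/2.148 = 22.3 W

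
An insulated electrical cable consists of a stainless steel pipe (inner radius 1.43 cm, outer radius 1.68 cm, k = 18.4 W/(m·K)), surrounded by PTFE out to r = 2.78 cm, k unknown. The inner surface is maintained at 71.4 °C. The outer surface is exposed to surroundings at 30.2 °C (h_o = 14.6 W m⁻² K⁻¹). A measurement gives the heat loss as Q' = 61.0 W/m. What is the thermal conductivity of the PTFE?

k = 0.284 W/m·K

ΣR = ΔT/Q' = |71.4 − 30.2|/61.0 = 0.6754 m·K/W
Known resistances:
  R'_stainless steel = ln(0.0168/0.0143)/(2πk) = 0.1611/(2π·18.4) = 0.001394 m·K/W
  R'_conv,out = 1/(2πr h) = 1/(2π·0.0278·14.6) = 0.3921 m·K/W
R_PTFE = ΣR − ΣR_known = 0.6754 − 0.3935 = 0.2819 m·K/W
ln(r₂/r₁)/(2πk) = 0.2819 ⇒ k = 0.5037/(2π·0.2819) = 0.284 W/m·K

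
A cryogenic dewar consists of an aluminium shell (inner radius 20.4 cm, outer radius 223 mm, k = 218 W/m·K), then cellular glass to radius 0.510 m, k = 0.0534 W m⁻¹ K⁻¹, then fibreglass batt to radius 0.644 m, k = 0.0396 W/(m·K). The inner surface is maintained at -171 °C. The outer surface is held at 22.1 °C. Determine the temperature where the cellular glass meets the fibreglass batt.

Series thermal resistances, inner to outer:
  R_aluminium = (1/0.204 − 1/0.223)/(4πk) = 0.4177/(4π·218) = 1.525×10^-4 K/W
  R_cellular glass = (1/0.223 − 1/0.510)/(4πk) = 2.524/(4π·0.0534) = 3.761 K/W
  R_fibreglass batt = (1/0.510 − 1/0.644)/(4πk) = 0.4080/(4π·0.0396) = 0.8199 K/W
ΣR = 1.525×10^-4 + 3.761 + 0.8199 = 4.581 K/W
Q = ΔT/ΣR = (-171 °C − 22.1 °C)/4.581 = -42.15 W
From the inner boundary to the cellular glass/fibreglass batt interface, ΣR_partial = 3.761 K/W.
T_interface = T_in − Q·ΣR_partial = -171 °C − (-42.15)(3.761) = -12.5 °C

T = -12.5 °C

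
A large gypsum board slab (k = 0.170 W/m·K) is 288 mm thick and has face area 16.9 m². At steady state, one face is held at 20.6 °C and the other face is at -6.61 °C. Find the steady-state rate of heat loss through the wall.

Q = 271 W

Q = kA·ΔT/L = 0.170 × 16.9 × |20.6 °C − -6.61 °C| / 0.288 = 271 W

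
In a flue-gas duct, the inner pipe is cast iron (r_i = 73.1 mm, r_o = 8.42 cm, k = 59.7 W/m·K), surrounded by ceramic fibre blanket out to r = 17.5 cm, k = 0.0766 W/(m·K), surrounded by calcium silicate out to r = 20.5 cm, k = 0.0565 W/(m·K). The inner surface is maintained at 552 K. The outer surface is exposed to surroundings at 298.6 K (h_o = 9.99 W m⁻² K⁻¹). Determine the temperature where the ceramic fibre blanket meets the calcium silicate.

Treat each layer as a resistance in series:
  R'_cast iron = ln(0.0842/0.0731)/(2πk) = 0.1414/(2π·59.7) = 3.769×10^-4 m·K/W
  R'_ceramic fibre blanket = ln(0.175/0.0842)/(2πk) = 0.7316/(2π·0.0766) = 1.520 m·K/W
  R'_calcium silicate = ln(0.205/0.175)/(2πk) = 0.1582/(2π·0.0565) = 0.4457 m·K/W
  R'_conv,out = 1/(2πr h) = 1/(2π·0.205·9.99) = 0.07771 m·K/W
ΣR = 3.769×10^-4 + 1.520 + 0.4457 + 0.07771 = 2.044 m·K/W
Q' = ΔT/ΣR = (552 K − 298.6 K)/2.044 = 124.0 W/m
From the inner boundary to the ceramic fibre blanket/calcium silicate interface, ΣR_partial = 1.520 m·K/W.
T_interface = T_in − Q'·ΣR_partial = 552 K − (124.0)(1.520) = 363.5 K

T = 363.5 K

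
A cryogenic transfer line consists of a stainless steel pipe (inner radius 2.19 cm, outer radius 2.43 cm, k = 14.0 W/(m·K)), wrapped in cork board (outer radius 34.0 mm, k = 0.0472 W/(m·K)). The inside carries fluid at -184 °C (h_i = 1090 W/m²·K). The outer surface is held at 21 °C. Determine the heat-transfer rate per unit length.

Series thermal resistances, inner to outer:
  R'_conv,in = 1/(2πr h) = 1/(2π·0.0219·1090) = 0.006667 m·K/W
  R'_stainless steel = ln(0.0243/0.0219)/(2πk) = 0.1040/(2π·14.0) = 0.001182 m·K/W
  R'_cork board = ln(0.0340/0.0243)/(2πk) = 0.3359/(2π·0.0472) = 1.133 m·K/W
ΣR = 0.006667 + 0.001182 + 1.133 = 1.141 m·K/W
Q' = ΔT/ΣR = (-184 °C − 21 °C)/1.141 = -180 W/m
(Negative Q' ⇒ heat flows inward; heat gain = 180 W/m.)

Q' = 180 W/m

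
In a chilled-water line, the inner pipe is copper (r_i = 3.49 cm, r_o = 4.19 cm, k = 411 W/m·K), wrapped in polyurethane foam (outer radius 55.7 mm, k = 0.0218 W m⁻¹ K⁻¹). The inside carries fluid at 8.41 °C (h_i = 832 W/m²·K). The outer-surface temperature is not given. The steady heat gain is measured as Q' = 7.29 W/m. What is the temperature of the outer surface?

T_out = 23.6 °C

Series resistances:
  R'_conv,in = 1/(2πr h) = 1/(2π·0.0349·832) = 0.005481 m·K/W
  R'_copper = ln(0.0419/0.0349)/(2πk) = 0.1828/(2π·411) = 7.079×10^-5 m·K/W
  R'_polyurethane foam = ln(0.0557/0.0419)/(2πk) = 0.2847/(2π·0.0218) = 2.078 m·K/W
ΣR = 2.084 m·K/W
ΔT = Q'·ΣR = 7.29 × 2.084 = 15.19 K
Heat flows inward, so T_out = T_in + ΔT = 8.41 + 15.19 = 23.6 °C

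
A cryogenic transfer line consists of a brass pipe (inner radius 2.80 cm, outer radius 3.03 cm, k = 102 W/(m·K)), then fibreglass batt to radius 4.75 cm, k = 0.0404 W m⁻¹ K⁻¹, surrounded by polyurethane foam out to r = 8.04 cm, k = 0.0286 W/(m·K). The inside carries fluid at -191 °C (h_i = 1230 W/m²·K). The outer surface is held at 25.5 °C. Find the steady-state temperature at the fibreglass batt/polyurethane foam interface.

T = -109 °C

Treat each layer as a resistance in series:
  R'_conv,in = 1/(2πr h) = 1/(2π·0.0280·1230) = 0.004621 m·K/W
  R'_brass = ln(0.0303/0.0280)/(2πk) = 0.07894/(2π·102) = 1.232×10^-4 m·K/W
  R'_fibreglass batt = ln(0.0475/0.0303)/(2πk) = 0.4496/(2π·0.0404) = 1.771 m·K/W
  R'_polyurethane foam = ln(0.0804/0.0475)/(2πk) = 0.5263/(2π·0.0286) = 2.929 m·K/W
ΣR = 0.004621 + 1.232×10^-4 + 1.771 + 2.929 = 4.705 m·K/W
Q' = ΔT/ΣR = (-191 °C − 25.5 °C)/4.705 = -46.01 W/m
From the inner boundary to the fibreglass batt/polyurethane foam interface, ΣR_partial = 1.776 m·K/W.
T_interface = T_in − Q'·ΣR_partial = -191 °C − (-46.01)(1.776) = -109 °C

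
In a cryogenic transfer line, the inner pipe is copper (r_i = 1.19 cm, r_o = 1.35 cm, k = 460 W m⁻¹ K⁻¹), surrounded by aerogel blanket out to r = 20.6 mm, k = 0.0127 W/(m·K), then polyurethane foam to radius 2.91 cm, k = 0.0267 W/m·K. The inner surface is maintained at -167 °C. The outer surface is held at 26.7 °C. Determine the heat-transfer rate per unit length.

Resistance network (inner→outer):
  R'_copper = ln(0.0135/0.0119)/(2πk) = 0.1262/(2π·460) = 4.365×10^-5 m·K/W
  R'_aerogel blanket = ln(0.0206/0.0135)/(2πk) = 0.4226/(2π·0.0127) = 5.296 m·K/W
  R'_polyurethane foam = ln(0.0291/0.0206)/(2πk) = 0.3454/(2π·0.0267) = 2.059 m·K/W
ΣR = 4.365×10^-5 + 5.296 + 2.059 = 7.355 m·K/W
Q' = ΔT/ΣR = (-167 °C − 26.7 °C)/7.355 = -26.3 W/m
(Negative Q' ⇒ heat flows inward; heat gain = 26.3 W/m.)

Q' = 26.3 W/m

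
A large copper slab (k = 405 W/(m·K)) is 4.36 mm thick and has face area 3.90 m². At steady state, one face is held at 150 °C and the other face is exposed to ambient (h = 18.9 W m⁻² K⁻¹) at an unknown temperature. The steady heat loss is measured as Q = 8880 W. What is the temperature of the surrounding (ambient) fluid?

T_out = 29.5 °C

Series resistances:
  R_copper = L/(kA) = 0.00436/(405·3.90) = 2.760×10^-6 K/W
  R_conv,out = 1/(hA) = 1/(18.9·3.90) = 0.01357 K/W
ΣR = 0.01357 K/W
ΔT = Q·ΣR = 8880 × 0.01357 = 120.5 K
Heat flows outward, so T_out = T_in − ΔT = 150 − 120.5 = 29.5 °C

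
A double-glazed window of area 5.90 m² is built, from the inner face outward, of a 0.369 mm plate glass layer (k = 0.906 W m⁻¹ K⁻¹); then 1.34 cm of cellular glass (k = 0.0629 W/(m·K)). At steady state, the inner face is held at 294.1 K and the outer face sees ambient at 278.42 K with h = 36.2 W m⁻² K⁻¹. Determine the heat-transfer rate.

Resistance network (inner→outer):
  R_plate glass = L/(kA) = 3.69×10^-4/(0.906·5.90) = 6.903×10^-5 K/W
  R_cellular glass = L/(kA) = 0.0134/(0.0629·5.90) = 0.03611 K/W
  R_conv,out = 1/(hA) = 1/(36.2·5.90) = 0.004682 K/W
ΣR = 6.903×10^-5 + 0.03611 + 0.004682 = 0.04086 K/W
Q = ΔT/ΣR = (294.1 K − 278.42 K)/0.04086 = 384 W

Q = 384 W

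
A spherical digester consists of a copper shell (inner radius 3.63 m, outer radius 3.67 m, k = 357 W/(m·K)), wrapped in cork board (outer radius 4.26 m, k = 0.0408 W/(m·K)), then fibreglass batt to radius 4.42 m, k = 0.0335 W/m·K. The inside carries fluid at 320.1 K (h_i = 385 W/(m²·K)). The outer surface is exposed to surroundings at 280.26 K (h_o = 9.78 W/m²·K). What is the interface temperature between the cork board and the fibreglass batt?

T = 289.0 K

Resistance network (inner→outer):
  R_conv,in = 1/(4πr²h) = 1/(4π·3.63²·385) = 1.569×10^-5 K/W
  R_copper = (1/3.63 − 1/3.67)/(4πk) = 0.003003/(4π·357) = 6.693×10^-7 K/W
  R_cork board = (1/3.67 − 1/4.26)/(4πk) = 0.03774/(4π·0.0408) = 0.07360 K/W
  R_fibreglass batt = (1/4.26 − 1/4.42)/(4πk) = 0.008497/(4π·0.0335) = 0.02019 K/W
  R_conv,out = 1/(4πr²h) = 1/(4π·4.42²·9.78) = 4.165×10^-4 K/W
ΣR = 1.569×10^-5 + 6.693×10^-7 + 0.07360 + 0.02019 + 4.165×10^-4 = 0.09422 K/W
Q = ΔT/ΣR = (320.1 K − 280.26 K)/0.09422 = 422.8 W
From the inner boundary to the cork board/fibreglass batt interface, ΣR_partial = 0.07362 K/W.
T_interface = T_in − Q·ΣR_partial = 320.1 K − (422.8)(0.07362) = 289.0 K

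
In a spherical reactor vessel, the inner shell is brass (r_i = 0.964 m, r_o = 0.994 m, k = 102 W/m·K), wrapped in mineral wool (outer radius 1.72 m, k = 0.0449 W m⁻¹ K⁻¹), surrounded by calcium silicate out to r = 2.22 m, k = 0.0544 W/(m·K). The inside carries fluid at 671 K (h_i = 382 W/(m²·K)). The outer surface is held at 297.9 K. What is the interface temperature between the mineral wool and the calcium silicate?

Resistance network (inner→outer):
  R_conv,in = 1/(4πr²h) = 1/(4π·0.964²·382) = 2.242×10^-4 K/W
  R_brass = (1/0.964 − 1/0.994)/(4πk) = 0.03131/(4π·102) = 2.443×10^-5 K/W
  R_mineral wool = (1/0.994 − 1/1.72)/(4πk) = 0.4246/(4π·0.0449) = 0.7526 K/W
  R_calcium silicate = (1/1.72 − 1/2.22)/(4πk) = 0.1309/(4π·0.0544) = 0.1915 K/W
ΣR = 2.242×10^-4 + 2.443×10^-5 + 0.7526 + 0.1915 = 0.9443 K/W
Q = ΔT/ΣR = (671 K − 297.9 K)/0.9443 = 395.1 W
From the inner boundary to the mineral wool/calcium silicate interface, ΣR_partial = 0.7528 K/W.
T_interface = T_in − Q·ΣR_partial = 671 K − (395.1)(0.7528) = 374 K

T = 374 K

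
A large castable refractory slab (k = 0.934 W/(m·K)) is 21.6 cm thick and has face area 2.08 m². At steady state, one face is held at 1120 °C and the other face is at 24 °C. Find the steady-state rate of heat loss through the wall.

Q = 9.86 kW

Q = kA·ΔT/L = 0.934 × 2.08 × |1120 °C − 24 °C| / 0.216 = 9860 W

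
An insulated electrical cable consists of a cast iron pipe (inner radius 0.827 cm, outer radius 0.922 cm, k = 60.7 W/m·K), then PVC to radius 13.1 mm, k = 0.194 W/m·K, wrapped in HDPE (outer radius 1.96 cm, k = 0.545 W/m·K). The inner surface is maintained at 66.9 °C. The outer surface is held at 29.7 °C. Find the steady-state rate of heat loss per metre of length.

Treat each layer as a resistance in series:
  R'_cast iron = ln(0.00922/0.00827)/(2πk) = 0.1087/(2π·60.7) = 2.851×10^-4 m·K/W
  R'_PVC = ln(0.0131/0.00922)/(2πk) = 0.3512/(2π·0.194) = 0.2882 m·K/W
  R'_HDPE = ln(0.0196/0.0131)/(2πk) = 0.4029/(2π·0.545) = 0.1177 m·K/W
ΣR = 2.851×10^-4 + 0.2882 + 0.1177 = 0.4062 m·K/W
Q' = ΔT/ΣR = (66.9 °C − 29.7 °C)/0.4062 = 91.6 W/m

Q' = 91.6 W/m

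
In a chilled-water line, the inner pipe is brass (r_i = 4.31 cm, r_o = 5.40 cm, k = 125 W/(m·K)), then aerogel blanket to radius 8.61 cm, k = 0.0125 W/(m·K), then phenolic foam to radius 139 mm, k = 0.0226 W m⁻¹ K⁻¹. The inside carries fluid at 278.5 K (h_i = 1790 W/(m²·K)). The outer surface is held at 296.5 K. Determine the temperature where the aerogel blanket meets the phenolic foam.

T = 290.0 K

Treat each layer as a resistance in series:
  R'_conv,in = 1/(2πr h) = 1/(2π·0.0431·1790) = 0.002063 m·K/W
  R'_brass = ln(0.0540/0.0431)/(2πk) = 0.2255/(2π·125) = 2.871×10^-4 m·K/W
  R'_aerogel blanket = ln(0.0861/0.0540)/(2πk) = 0.4665/(2π·0.0125) = 5.940 m·K/W
  R'_phenolic foam = ln(0.139/0.0861)/(2πk) = 0.4790/(2π·0.0226) = 3.373 m·K/W
ΣR = 0.002063 + 2.871×10^-4 + 5.940 + 3.373 = 9.315 m·K/W
Q' = ΔT/ΣR = (278.5 K − 296.5 K)/9.315 = -1.932 W/m
From the inner boundary to the aerogel blanket/phenolic foam interface, ΣR_partial = 5.942 m·K/W.
T_interface = T_in − Q'·ΣR_partial = 278.5 K − (-1.932)(5.942) = 290.0 K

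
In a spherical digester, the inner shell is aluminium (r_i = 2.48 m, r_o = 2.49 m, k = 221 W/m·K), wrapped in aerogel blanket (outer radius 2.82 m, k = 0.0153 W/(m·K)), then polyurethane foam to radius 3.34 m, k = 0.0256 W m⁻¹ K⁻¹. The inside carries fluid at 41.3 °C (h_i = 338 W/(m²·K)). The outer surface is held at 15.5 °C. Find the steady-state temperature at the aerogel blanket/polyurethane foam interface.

Series thermal resistances, inner to outer:
  R_conv,in = 1/(4πr²h) = 1/(4π·2.48²·338) = 3.828×10^-5 K/W
  R_aluminium = (1/2.48 − 1/2.49)/(4πk) = 0.001619/(4π·221) = 5.831×10^-7 K/W
  R_aerogel blanket = (1/2.49 − 1/2.82)/(4πk) = 0.04700/(4π·0.0153) = 0.2444 K/W
  R_polyurethane foam = (1/2.82 − 1/3.34)/(4πk) = 0.05521/(4π·0.0256) = 0.1716 K/W
ΣR = 3.828×10^-5 + 5.831×10^-7 + 0.2444 + 0.1716 = 0.4160 K/W
Q = ΔT/ΣR = (41.3 °C − 15.5 °C)/0.4160 = 62.02 W
From the inner boundary to the aerogel blanket/polyurethane foam interface, ΣR_partial = 0.2444 K/W.
T_interface = T_in − Q·ΣR_partial = 41.3 °C − (62.02)(0.2444) = 26.1 °C

T = 26.1 °C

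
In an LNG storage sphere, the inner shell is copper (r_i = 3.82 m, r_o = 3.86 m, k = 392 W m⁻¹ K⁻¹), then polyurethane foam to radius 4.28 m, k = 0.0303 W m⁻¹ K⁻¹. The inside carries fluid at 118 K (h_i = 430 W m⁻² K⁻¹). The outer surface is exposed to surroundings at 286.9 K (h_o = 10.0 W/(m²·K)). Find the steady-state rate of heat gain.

Treat each layer as a resistance in series:
  R_conv,in = 1/(4πr²h) = 1/(4π·3.82²·430) = 1.268×10^-5 K/W
  R_copper = (1/3.82 − 1/3.86)/(4πk) = 0.002713/(4π·392) = 5.507×10^-7 K/W
  R_polyurethane foam = (1/3.86 − 1/4.28)/(4πk) = 0.02542/(4π·0.0303) = 0.06677 K/W
  R_conv,out = 1/(4πr²h) = 1/(4π·4.28²·10.0) = 4.344×10^-4 K/W
ΣR = 1.268×10^-5 + 5.507×10^-7 + 0.06677 + 4.344×10^-4 = 0.06722 K/W
Q = ΔT/ΣR = (118 K − 286.9 K)/0.06722 = -2510 W
(Negative Q ⇒ heat flows inward; heat gain = 2510 W.)

Q = 2.51 kW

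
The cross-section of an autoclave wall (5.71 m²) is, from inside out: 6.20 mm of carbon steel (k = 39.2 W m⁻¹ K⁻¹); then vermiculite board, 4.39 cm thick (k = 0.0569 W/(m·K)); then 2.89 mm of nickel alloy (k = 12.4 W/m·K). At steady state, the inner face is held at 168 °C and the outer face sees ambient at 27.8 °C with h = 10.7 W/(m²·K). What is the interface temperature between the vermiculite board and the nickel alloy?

Treat each layer as a resistance in series:
  R_carbon steel = L/(kA) = 0.00620/(39.2·5.71) = 2.770×10^-5 K/W
  R_vermiculite board = L/(kA) = 0.0439/(0.0569·5.71) = 0.1351 K/W
  R_nickel alloy = L/(kA) = 0.00289/(12.4·5.71) = 4.082×10^-5 K/W
  R_conv,out = 1/(hA) = 1/(10.7·5.71) = 0.01637 K/W
ΣR = 2.770×10^-5 + 0.1351 + 4.082×10^-5 + 0.01637 = 0.1515 K/W
Q = ΔT/ΣR = (168 °C − 27.8 °C)/0.1515 = 925.4 W
From the inner boundary to the vermiculite board/nickel alloy interface, ΣR_partial = 0.1351 K/W.
T_interface = T_in − Q·ΣR_partial = 168 °C − (925.4)(0.1351) = 43.0 °C

T = 43.0 °C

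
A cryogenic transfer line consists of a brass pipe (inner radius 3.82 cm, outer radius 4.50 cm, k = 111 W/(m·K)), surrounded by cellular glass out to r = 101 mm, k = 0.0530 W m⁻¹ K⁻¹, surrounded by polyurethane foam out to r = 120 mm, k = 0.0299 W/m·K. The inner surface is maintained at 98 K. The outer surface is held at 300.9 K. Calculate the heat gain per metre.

Treat each layer as a resistance in series:
  R'_brass = ln(0.0450/0.0382)/(2πk) = 0.1638/(2π·111) = 2.349×10^-4 m·K/W
  R'_cellular glass = ln(0.101/0.0450)/(2πk) = 0.8085/(2π·0.0530) = 2.428 m·K/W
  R'_polyurethane foam = ln(0.120/0.101)/(2πk) = 0.1724/(2π·0.0299) = 0.9175 m·K/W
ΣR = 2.349×10^-4 + 2.428 + 0.9175 = 3.346 m·K/W
Q' = ΔT/ΣR = (98 K − 300.9 K)/3.346 = -60.6 W/m
(Negative Q' ⇒ heat flows inward; heat gain = 60.6 W/m.)

Q' = 60.6 W/m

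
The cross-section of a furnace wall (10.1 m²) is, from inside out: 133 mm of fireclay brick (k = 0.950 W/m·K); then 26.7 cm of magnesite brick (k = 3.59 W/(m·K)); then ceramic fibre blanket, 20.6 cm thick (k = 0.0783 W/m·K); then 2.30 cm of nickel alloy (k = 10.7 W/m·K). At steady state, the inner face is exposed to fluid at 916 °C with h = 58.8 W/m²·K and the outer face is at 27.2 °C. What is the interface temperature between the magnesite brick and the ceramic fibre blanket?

Series thermal resistances, inner to outer:
  R_conv,in = 1/(hA) = 1/(58.8·10.1) = 0.001684 K/W
  R_fireclay brick = L/(kA) = 0.133/(0.950·10.1) = 0.01386 K/W
  R_magnesite brick = L/(kA) = 0.267/(3.59·10.1) = 0.007364 K/W
  R_ceramic fibre blanket = L/(kA) = 0.206/(0.0783·10.1) = 0.2605 K/W
  R_nickel alloy = L/(kA) = 0.0230/(10.7·10.1) = 2.128×10^-4 K/W
ΣR = 0.001684 + 0.01386 + 0.007364 + 0.2605 + 2.128×10^-4 = 0.2836 K/W
Q = ΔT/ΣR = (916 °C − 27.2 °C)/0.2836 = 3134 W
From the inner boundary to the magnesite brick/ceramic fibre blanket interface, ΣR_partial = 0.02291 K/W.
T_interface = T_in − Q·ΣR_partial = 916 °C − (3134)(0.02291) = 844 °C

T = 844 °C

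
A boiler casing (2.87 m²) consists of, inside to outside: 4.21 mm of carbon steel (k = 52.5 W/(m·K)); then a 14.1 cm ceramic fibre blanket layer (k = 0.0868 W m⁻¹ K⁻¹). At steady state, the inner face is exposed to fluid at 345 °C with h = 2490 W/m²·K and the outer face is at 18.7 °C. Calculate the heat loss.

Series thermal resistances, inner to outer:
  R_conv,in = 1/(hA) = 1/(2490·2.87) = 1.399×10^-4 K/W
  R_carbon steel = L/(kA) = 0.00421/(52.5·2.87) = 2.794×10^-5 K/W
  R_ceramic fibre blanket = L/(kA) = 0.141/(0.0868·2.87) = 0.5660 K/W
ΣR = 1.399×10^-4 + 2.794×10^-5 + 0.5660 = 0.5662 K/W
Q = ΔT/ΣR = (345 °C − 18.7 °C)/0.5662 = 576 W

Q = 576 W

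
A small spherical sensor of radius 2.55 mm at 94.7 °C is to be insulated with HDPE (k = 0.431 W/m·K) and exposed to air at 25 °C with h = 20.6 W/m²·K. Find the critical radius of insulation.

r_cr = 4.18 cm

For a sphere, r_cr = 2k_ins/h = 2·0.431/20.6 = 0.0418 m = 4.18 cm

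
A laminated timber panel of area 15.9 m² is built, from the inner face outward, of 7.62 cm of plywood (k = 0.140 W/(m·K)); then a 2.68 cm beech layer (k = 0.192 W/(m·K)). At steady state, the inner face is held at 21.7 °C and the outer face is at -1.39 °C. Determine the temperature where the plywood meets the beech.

Resistance network (inner→outer):
  R_plywood = L/(kA) = 0.0762/(0.140·15.9) = 0.03423 K/W
  R_beech = L/(kA) = 0.0268/(0.192·15.9) = 0.008779 K/W
ΣR = 0.03423 + 0.008779 = 0.04301 K/W
Q = ΔT/ΣR = (21.7 °C − -1.39 °C)/0.04301 = 536.9 W
From the inner boundary to the plywood/beech interface, ΣR_partial = 0.03423 K/W.
T_interface = T_in − Q·ΣR_partial = 21.7 °C − (536.9)(0.03423) = 3.32 °C

T = 3.32 °C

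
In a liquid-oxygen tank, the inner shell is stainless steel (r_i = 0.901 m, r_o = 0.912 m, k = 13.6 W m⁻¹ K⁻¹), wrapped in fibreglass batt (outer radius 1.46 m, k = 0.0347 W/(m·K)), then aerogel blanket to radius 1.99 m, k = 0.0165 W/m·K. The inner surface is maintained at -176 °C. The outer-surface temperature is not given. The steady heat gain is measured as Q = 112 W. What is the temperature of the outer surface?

T_out = 28.3 °C

Sum the resistances:
  R_stainless steel = (1/0.901 − 1/0.912)/(4πk) = 0.01339/(4π·13.6) = 7.833×10^-5 K/W
  R_fibreglass batt = (1/0.912 − 1/1.46)/(4πk) = 0.4116/(4π·0.0347) = 0.9438 K/W
  R_aerogel blanket = (1/1.46 − 1/1.99)/(4πk) = 0.1824/(4π·0.0165) = 0.8798 K/W
ΣR = 1.824 K/W
ΔT = Q·ΣR = 112 × 1.824 = 204.3 K
Heat flows inward, so T_out = T_in + ΔT = -176 + 204.3 = 28.3 °C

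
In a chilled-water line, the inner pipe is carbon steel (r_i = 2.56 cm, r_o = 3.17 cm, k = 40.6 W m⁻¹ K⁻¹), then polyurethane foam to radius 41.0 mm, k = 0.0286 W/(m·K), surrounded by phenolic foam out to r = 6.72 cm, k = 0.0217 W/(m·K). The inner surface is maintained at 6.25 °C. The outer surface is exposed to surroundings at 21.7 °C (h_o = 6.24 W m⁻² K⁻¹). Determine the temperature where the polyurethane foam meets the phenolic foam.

Treat each layer as a resistance in series:
  R'_carbon steel = ln(0.0317/0.0256)/(2πk) = 0.2137/(2π·40.6) = 8.378×10^-4 m·K/W
  R'_polyurethane foam = ln(0.0410/0.0317)/(2πk) = 0.2573/(2π·0.0286) = 1.432 m·K/W
  R'_phenolic foam = ln(0.0672/0.0410)/(2πk) = 0.4941/(2π·0.0217) = 3.624 m·K/W
  R'_conv,out = 1/(2πr h) = 1/(2π·0.0672·6.24) = 0.3795 m·K/W
ΣR = 8.378×10^-4 + 1.432 + 3.624 + 0.3795 = 5.436 m·K/W
Q' = ΔT/ΣR = (6.25 °C − 21.7 °C)/5.436 = -2.842 W/m
From the inner boundary to the polyurethane foam/phenolic foam interface, ΣR_partial = 1.433 m·K/W.
T_interface = T_in − Q'·ΣR_partial = 6.25 °C − (-2.842)(1.433) = 10.3 °C

T = 10.3 °C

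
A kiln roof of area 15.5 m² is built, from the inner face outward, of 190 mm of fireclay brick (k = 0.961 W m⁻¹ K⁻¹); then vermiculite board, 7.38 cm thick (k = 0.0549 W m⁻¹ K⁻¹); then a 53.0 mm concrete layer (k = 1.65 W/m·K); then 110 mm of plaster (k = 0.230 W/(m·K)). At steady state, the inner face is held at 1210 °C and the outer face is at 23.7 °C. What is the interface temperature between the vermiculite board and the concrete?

T = 319 °C

Series thermal resistances, inner to outer:
  R_fireclay brick = L/(kA) = 0.190/(0.961·15.5) = 0.01276 K/W
  R_vermiculite board = L/(kA) = 0.0738/(0.0549·15.5) = 0.08673 K/W
  R_concrete = L/(kA) = 0.0530/(1.65·15.5) = 0.002072 K/W
  R_plaster = L/(kA) = 0.110/(0.230·15.5) = 0.03086 K/W
ΣR = 0.01276 + 0.08673 + 0.002072 + 0.03086 = 0.1324 K/W
Q = ΔT/ΣR = (1210 °C − 23.7 °C)/0.1324 = 8960 W
From the inner boundary to the vermiculite board/concrete interface, ΣR_partial = 0.09949 K/W.
T_interface = T_in − Q·ΣR_partial = 1210 °C − (8960)(0.09949) = 319 °C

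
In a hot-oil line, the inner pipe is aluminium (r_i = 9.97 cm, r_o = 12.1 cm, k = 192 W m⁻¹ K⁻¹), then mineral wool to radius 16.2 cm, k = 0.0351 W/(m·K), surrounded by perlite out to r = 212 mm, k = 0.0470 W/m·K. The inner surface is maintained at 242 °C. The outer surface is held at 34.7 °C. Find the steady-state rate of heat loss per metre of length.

Treat each layer as a resistance in series:
  R'_aluminium = ln(0.121/0.0997)/(2πk) = 0.1936/(2π·192) = 1.605×10^-4 m·K/W
  R'_mineral wool = ln(0.162/0.121)/(2πk) = 0.2918/(2π·0.0351) = 1.323 m·K/W
  R'_perlite = ln(0.212/0.162)/(2πk) = 0.2690/(2π·0.0470) = 0.9109 m·K/W
ΣR = 1.605×10^-4 + 1.323 + 0.9109 = 2.234 m·K/W
Q' = ΔT/ΣR = (242 °C − 34.7 °C)/2.234 = 92.8 W/m

Q' = 92.8 W/m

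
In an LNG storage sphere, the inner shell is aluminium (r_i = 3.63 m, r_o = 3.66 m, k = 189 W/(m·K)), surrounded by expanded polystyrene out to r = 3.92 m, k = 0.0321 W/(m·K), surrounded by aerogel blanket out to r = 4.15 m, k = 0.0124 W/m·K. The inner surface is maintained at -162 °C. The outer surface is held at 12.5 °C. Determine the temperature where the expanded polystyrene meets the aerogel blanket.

T = -104 °C

Series thermal resistances, inner to outer:
  R_aluminium = (1/3.63 − 1/3.66)/(4πk) = 0.002258/(4π·189) = 9.507×10^-7 K/W
  R_expanded polystyrene = (1/3.66 − 1/3.92)/(4πk) = 0.01812/(4π·0.0321) = 0.04493 K/W
  R_aerogel blanket = (1/3.92 − 1/4.15)/(4πk) = 0.01414/(4π·0.0124) = 0.09073 K/W
ΣR = 9.507×10^-7 + 0.04493 + 0.09073 = 0.1357 K/W
Q = ΔT/ΣR = (-162 °C − 12.5 °C)/0.1357 = -1286 W
From the inner boundary to the expanded polystyrene/aerogel blanket interface, ΣR_partial = 0.04493 K/W.
T_interface = T_in − Q·ΣR_partial = -162 °C − (-1286)(0.04493) = -104 °C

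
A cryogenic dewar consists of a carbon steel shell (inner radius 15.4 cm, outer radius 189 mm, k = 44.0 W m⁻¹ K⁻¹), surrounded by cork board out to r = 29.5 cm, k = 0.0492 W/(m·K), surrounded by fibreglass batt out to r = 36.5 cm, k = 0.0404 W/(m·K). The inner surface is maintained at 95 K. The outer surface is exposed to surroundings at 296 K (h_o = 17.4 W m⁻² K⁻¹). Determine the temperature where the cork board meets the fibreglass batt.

T = 235.8 K

Treat each layer as a resistance in series:
  R_carbon steel = (1/0.154 − 1/0.189)/(4πk) = 1.203/(4π·44.0) = 0.002175 K/W
  R_cork board = (1/0.189 − 1/0.295)/(4πk) = 1.901/(4π·0.0492) = 3.075 K/W
  R_fibreglass batt = (1/0.295 − 1/0.365)/(4πk) = 0.6501/(4π·0.0404) = 1.281 K/W
  R_conv,out = 1/(4πr²h) = 1/(4π·0.365²·17.4) = 0.03433 K/W
ΣR = 0.002175 + 3.075 + 1.281 + 0.03433 = 4.393 K/W
Q = ΔT/ΣR = (95 K − 296 K)/4.393 = -45.75 W
From the inner boundary to the cork board/fibreglass batt interface, ΣR_partial = 3.077 K/W.
T_interface = T_in − Q·ΣR_partial = 95 K − (-45.75)(3.077) = 235.8 K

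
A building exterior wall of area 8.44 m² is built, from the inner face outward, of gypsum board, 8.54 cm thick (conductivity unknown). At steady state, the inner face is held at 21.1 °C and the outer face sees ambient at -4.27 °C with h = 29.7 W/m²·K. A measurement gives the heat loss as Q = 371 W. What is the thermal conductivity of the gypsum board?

k = 0.157 W/m·K

ΣR = ΔT/Q = |21.1 − -4.27|/371 = 0.06838 K/W
Known resistances:
  R_conv,out = 1/(hA) = 1/(29.7·8.44) = 0.003989 K/W
R_gypsum board = ΣR − ΣR_known = 0.06838 − 0.003989 = 0.06439 K/W
L/(kA) = 0.06439 ⇒ k = 0.0854/(0.06439·8.44) = 0.157 W/m·K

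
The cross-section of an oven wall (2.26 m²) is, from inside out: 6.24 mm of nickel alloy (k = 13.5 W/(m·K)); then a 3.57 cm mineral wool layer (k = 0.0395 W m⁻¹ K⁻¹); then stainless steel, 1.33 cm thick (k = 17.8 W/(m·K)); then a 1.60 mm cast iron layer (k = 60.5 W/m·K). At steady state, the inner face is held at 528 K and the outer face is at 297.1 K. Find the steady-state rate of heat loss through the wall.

Series thermal resistances, inner to outer:
  R_nickel alloy = L/(kA) = 0.00624/(13.5·2.26) = 2.045×10^-4 K/W
  R_mineral wool = L/(kA) = 0.0357/(0.0395·2.26) = 0.3999 K/W
  R_stainless steel = L/(kA) = 0.0133/(17.8·2.26) = 3.306×10^-4 K/W
  R_cast iron = L/(kA) = 0.00160/(60.5·2.26) = 1.170×10^-5 K/W
ΣR = 2.045×10^-4 + 0.3999 + 3.306×10^-4 + 1.170×10^-5 = 0.4004 K/W
Q = ΔT/ΣR = (528 K − 297.1 K)/0.4004 = 577 W

Q = 577 W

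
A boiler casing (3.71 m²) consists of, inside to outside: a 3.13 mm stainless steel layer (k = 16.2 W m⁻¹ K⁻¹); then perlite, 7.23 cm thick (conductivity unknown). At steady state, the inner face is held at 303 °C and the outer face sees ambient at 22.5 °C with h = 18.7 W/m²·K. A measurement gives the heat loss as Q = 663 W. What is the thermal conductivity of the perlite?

k = 0.0477 W/m·K

ΣR = ΔT/Q = |303 − 22.5|/663 = 0.4231 K/W
Known resistances:
  R_stainless steel = L/(kA) = 0.00313/(16.2·3.71) = 5.208×10^-5 K/W
  R_conv,out = 1/(hA) = 1/(18.7·3.71) = 0.01441 K/W
R_perlite = ΣR − ΣR_known = 0.4231 − 0.01446 = 0.4086 K/W
L/(kA) = 0.4086 ⇒ k = 0.0723/(0.4086·3.71) = 0.0477 W/m·K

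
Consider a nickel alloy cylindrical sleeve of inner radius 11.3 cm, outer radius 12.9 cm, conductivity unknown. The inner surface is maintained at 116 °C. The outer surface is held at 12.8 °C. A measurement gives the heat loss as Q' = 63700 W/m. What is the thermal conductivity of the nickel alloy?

ΣR = ΔT/Q' = |116 − 12.8|/63700 = 0.001620 m·K/W
ln(r₂/r₁)/(2πk) = 0.001620 ⇒ k = 0.1324/(2π·0.001620) = 13.0 W/m·K

k = 13.0 W/m·K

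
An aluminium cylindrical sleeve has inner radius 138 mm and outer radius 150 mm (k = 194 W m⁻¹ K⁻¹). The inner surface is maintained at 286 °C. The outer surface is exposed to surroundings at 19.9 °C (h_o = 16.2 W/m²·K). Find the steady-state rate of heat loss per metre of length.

Treat each layer as a resistance in series:
  R'_aluminium = ln(0.150/0.138)/(2πk) = 0.08338/(2π·194) = 6.841×10^-5 m·K/W
  R'_conv,out = 1/(2πr h) = 1/(2π·0.150·16.2) = 0.06550 m·K/W
ΣR = 6.841×10^-5 + 0.06550 = 0.06557 m·K/W
Q' = ΔT/ΣR = (286 °C − 19.9 °C)/0.06557 = 4060 W/m

Q' = 4.06 kW/m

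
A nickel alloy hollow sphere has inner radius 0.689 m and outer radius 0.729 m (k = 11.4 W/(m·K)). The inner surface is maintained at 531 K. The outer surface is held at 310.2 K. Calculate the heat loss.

Q = 3.97×10^5 W

Q = 4πk·ΔT/(1/r₁ − 1/r₂) = 4π × 11.4 × 220.8 / (1/0.689 − 1/0.729) = 3.97×10^5 W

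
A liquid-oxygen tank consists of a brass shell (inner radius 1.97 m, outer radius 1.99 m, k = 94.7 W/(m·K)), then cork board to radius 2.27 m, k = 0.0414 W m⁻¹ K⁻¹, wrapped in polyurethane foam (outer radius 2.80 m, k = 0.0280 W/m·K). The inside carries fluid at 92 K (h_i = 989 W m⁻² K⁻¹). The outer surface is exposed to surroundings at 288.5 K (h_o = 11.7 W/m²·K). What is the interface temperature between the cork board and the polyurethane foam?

T = 158 K

Treat each layer as a resistance in series:
  R_conv,in = 1/(4πr²h) = 1/(4π·1.97²·989) = 2.073×10^-5 K/W
  R_brass = (1/1.97 − 1/1.99)/(4πk) = 0.005102/(4π·94.7) = 4.287×10^-6 K/W
  R_cork board = (1/1.99 − 1/2.27)/(4πk) = 0.06198/(4π·0.0414) = 0.1191 K/W
  R_polyurethane foam = (1/2.27 − 1/2.80)/(4πk) = 0.08339/(4π·0.0280) = 0.2370 K/W
  R_conv,out = 1/(4πr²h) = 1/(4π·2.80²·11.7) = 8.675×10^-4 K/W
ΣR = 2.073×10^-5 + 4.287×10^-6 + 0.1191 + 0.2370 + 8.675×10^-4 = 0.3570 K/W
Q = ΔT/ΣR = (92 K − 288.5 K)/0.3570 = -550.4 W
From the inner boundary to the cork board/polyurethane foam interface, ΣR_partial = 0.1191 K/W.
T_interface = T_in − Q·ΣR_partial = 92 K − (-550.4)(0.1191) = 158 K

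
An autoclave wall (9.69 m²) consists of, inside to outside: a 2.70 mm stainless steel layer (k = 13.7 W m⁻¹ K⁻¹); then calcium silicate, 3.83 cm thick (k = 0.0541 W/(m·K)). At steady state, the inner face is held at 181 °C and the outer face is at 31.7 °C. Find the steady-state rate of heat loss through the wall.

Treat each layer as a resistance in series:
  R_stainless steel = L/(kA) = 0.00270/(13.7·9.69) = 2.034×10^-5 K/W
  R_calcium silicate = L/(kA) = 0.0383/(0.0541·9.69) = 0.07306 K/W
ΣR = 2.034×10^-5 + 0.07306 = 0.07308 K/W
Q = ΔT/ΣR = (181 °C − 31.7 °C)/0.07308 = 2040 W

Q = 2040 W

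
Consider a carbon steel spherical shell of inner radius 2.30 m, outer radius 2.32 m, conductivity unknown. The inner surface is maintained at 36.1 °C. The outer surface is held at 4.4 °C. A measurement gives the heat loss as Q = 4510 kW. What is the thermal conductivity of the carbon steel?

ΣR = ΔT/Q = |36.1 − 4.4|/4.51×10^6 = 7.029×10^-6 K/W
(1/r₁−1/r₂)/(4πk) = 7.029×10^-6 ⇒ k = 0.003748/(4π·7.029×10^-6) = 42.4 W/m·K

k = 42.4 W/m·K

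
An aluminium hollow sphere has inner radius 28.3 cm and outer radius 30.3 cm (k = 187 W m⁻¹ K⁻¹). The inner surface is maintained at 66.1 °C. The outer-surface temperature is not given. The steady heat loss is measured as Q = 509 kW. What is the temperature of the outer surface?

Series resistances:
  R_aluminium = (1/0.283 − 1/0.303)/(4πk) = 0.2332/(4π·187) = 9.925×10^-5 K/W
ΣR = 9.925×10^-5 K/W
ΔT = Q·ΣR = 5.09×10^5 × 9.925×10^-5 = 50.52 K
Heat flows outward, so T_out = T_in − ΔT = 66.1 − 50.52 = 15.6 °C

T_out = 15.6 °C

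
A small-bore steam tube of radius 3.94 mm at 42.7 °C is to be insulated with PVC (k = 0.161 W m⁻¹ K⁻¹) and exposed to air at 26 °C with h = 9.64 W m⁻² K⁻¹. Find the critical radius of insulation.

r_cr = 1.67 cm

For a cylinder, r_cr = k_ins/h = 0.161/9.64 = 0.0167 m = 1.67 cm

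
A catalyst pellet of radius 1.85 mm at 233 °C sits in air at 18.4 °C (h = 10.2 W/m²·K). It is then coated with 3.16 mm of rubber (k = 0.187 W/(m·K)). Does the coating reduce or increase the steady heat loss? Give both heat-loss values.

increases: 0.0941 → 0.471 W

Critical radius for a sphere: r_cr = 2k/h = 0.0367 m = 3.67 cm.
Outer radius after coating: r₂ = 0.00185 + 0.00316 = 0.00501 m.
Since r₁ < r_cr and r₂ ≤ r_cr, the coating moves toward the maximum at r_cr — heat loss rises.
Bare: R = 1/(4πr₁²h) = 2280 K/W; Q = 214.6/2280 = 0.0941 W.
Coated: R = R_cond + R_conv = 455.9 K/W; Q = 214.6/455.9 = 0.471 W.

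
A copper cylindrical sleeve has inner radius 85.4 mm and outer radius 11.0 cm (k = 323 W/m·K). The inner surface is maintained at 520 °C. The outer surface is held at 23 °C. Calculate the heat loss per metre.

Q' = 3980 kW/m

Q' = 2πk·ΔT/ln(r₂/r₁) = 2π × 323 × 497 / ln(0.110/0.0854) = 3.98×10^6 W/m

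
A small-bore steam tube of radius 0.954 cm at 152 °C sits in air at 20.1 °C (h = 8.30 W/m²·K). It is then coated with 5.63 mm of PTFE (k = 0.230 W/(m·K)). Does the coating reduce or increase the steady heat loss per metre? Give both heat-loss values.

increases: 65.6 → 83.2 W/m

Critical radius for a cylinder: r_cr = k/h = 0.0277 m = 2.77 cm.
Outer radius after coating: r₂ = 0.00954 + 0.00563 = 0.01517 m.
Since r₁ < r_cr and r₂ ≤ r_cr, the coating moves toward the maximum at r_cr — heat loss rises.
Bare: R = 1/(2πr₁h) = 2.010 m·K/W; Q = 131.9/2.010 = 65.6 W/m.
Coated: R = R_cond + R_conv = 1.585 m·K/W; Q = 131.9/1.585 = 83.2 W/m.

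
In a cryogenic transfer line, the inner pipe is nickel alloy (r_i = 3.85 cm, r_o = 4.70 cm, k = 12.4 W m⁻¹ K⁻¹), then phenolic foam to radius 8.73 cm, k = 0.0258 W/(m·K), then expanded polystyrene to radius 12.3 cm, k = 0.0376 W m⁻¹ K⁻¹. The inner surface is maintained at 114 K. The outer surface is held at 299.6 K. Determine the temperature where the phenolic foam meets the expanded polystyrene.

T = 248.5 K

Treat each layer as a resistance in series:
  R'_nickel alloy = ln(0.0470/0.0385)/(2πk) = 0.1995/(2π·12.4) = 0.002560 m·K/W
  R'_phenolic foam = ln(0.0873/0.0470)/(2πk) = 0.6192/(2π·0.0258) = 3.820 m·K/W
  R'_expanded polystyrene = ln(0.123/0.0873)/(2πk) = 0.3428/(2π·0.0376) = 1.451 m·K/W
ΣR = 0.002560 + 3.820 + 1.451 = 5.274 m·K/W
Q' = ΔT/ΣR = (114 K − 299.6 K)/5.274 = -35.19 W/m
From the inner boundary to the phenolic foam/expanded polystyrene interface, ΣR_partial = 3.823 m·K/W.
T_interface = T_in − Q'·ΣR_partial = 114 K − (-35.19)(3.823) = 248.5 K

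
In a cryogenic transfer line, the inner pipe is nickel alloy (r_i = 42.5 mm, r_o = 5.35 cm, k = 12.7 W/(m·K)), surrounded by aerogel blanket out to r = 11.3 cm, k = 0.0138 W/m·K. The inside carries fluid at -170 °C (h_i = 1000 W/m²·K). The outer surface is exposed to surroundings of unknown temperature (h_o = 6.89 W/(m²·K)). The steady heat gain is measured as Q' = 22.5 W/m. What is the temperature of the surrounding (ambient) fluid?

T_out = 28.8 °C

Sum the resistances:
  R'_conv,in = 1/(2πr h) = 1/(2π·0.0425·1000) = 0.003745 m·K/W
  R'_nickel alloy = ln(0.0535/0.0425)/(2πk) = 0.2302/(2π·12.7) = 0.002885 m·K/W
  R'_aerogel blanket = ln(0.113/0.0535)/(2πk) = 0.7477/(2π·0.0138) = 8.623 m·K/W
  R'_conv,out = 1/(2πr h) = 1/(2π·0.113·6.89) = 0.2044 m·K/W
ΣR = 8.834 m·K/W
ΔT = Q'·ΣR = 22.5 × 8.834 = 198.8 K
Heat flows inward, so T_out = T_in + ΔT = -170 + 198.8 = 28.8 °C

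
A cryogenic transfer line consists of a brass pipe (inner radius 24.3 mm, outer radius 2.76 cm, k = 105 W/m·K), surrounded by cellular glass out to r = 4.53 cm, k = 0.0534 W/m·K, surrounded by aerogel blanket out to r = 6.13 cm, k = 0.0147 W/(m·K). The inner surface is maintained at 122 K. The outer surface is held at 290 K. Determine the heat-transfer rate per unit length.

Treat each layer as a resistance in series:
  R'_brass = ln(0.0276/0.0243)/(2πk) = 0.1273/(2π·105) = 1.930×10^-4 m·K/W
  R'_cellular glass = ln(0.0453/0.0276)/(2πk) = 0.4955/(2π·0.0534) = 1.477 m·K/W
  R'_aerogel blanket = ln(0.0613/0.0453)/(2πk) = 0.3025/(2π·0.0147) = 3.275 m·K/W
ΣR = 1.930×10^-4 + 1.477 + 3.275 = 4.752 m·K/W
Q' = ΔT/ΣR = (122 K − 290 K)/4.752 = -35.4 W/m
(Negative Q' ⇒ heat flows inward; heat gain = 35.4 W/m.)

Q' = 35.4 W/m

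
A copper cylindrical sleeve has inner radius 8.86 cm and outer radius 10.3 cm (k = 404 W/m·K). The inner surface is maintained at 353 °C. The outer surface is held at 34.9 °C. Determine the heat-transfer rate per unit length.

Q' = 2πk·ΔT/ln(r₂/r₁) = 2π × 404 × 318.1 / ln(0.103/0.0886) = 5.36×10^6 W/m

Q' = 5360 kW/m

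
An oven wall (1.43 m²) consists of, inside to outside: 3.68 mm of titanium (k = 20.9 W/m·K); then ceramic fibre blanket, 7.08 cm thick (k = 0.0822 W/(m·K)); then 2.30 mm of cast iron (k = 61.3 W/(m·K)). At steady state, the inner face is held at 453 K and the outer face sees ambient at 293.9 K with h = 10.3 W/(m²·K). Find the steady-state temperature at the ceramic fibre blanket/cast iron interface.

Treat each layer as a resistance in series:
  R_titanium = L/(kA) = 0.00368/(20.9·1.43) = 1.231×10^-4 K/W
  R_ceramic fibre blanket = L/(kA) = 0.0708/(0.0822·1.43) = 0.6023 K/W
  R_cast iron = L/(kA) = 0.00230/(61.3·1.43) = 2.624×10^-5 K/W
  R_conv,out = 1/(hA) = 1/(10.3·1.43) = 0.06789 K/W
ΣR = 1.231×10^-4 + 0.6023 + 2.624×10^-5 + 0.06789 = 0.6703 K/W
Q = ΔT/ΣR = (453 K − 293.9 K)/0.6703 = 237.4 W
From the inner boundary to the ceramic fibre blanket/cast iron interface, ΣR_partial = 0.6024 K/W.
T_interface = T_in − Q·ΣR_partial = 453 K − (237.4)(0.6024) = 310.0 K

T = 310.0 K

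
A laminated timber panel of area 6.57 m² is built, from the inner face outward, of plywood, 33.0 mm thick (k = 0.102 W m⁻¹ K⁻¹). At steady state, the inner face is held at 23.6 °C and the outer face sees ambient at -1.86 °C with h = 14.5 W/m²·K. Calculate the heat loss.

Series thermal resistances, inner to outer:
  R_plywood = L/(kA) = 0.0330/(0.102·6.57) = 0.04924 K/W
  R_conv,out = 1/(hA) = 1/(14.5·6.57) = 0.01050 K/W
ΣR = 0.04924 + 0.01050 = 0.05974 K/W
Q = ΔT/ΣR = (23.6 °C − -1.86 °C)/0.05974 = 426 W

Q = 426 W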